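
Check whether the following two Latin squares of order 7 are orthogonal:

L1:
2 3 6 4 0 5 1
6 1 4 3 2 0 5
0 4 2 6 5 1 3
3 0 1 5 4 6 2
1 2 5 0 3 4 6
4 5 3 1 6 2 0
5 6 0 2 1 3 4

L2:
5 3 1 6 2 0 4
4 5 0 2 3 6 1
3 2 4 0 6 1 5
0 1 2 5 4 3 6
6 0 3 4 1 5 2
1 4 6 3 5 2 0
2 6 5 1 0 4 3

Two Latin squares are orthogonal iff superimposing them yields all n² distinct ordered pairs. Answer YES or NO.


Form the n² = 49 superimposed pairs (L1[i][j], L2[i][j]), row by row (rows and columns indexed from 0):
row 0: (2,5) (3,3) (6,1) (4,6) (0,2) (5,0) (1,4)
row 1: (6,4) (1,5) (4,0) (3,2) (2,3) (0,6) (5,1)
row 2: (0,3) (4,2) (2,4) (6,0) (5,6) (1,1) (3,5)
row 3: (3,0) (0,1) (1,2) (5,5) (4,4) (6,3) (2,6)
row 4: (1,6) (2,0) (5,3) (0,4) (3,1) (4,5) (6,2)
row 5: (4,1) (5,4) (3,6) (1,3) (6,5) (2,2) (0,0)
row 6: (5,2) (6,6) (0,5) (2,1) (1,0) (3,4) (4,3)
Orthogonality requires all 49 pairs distinct.
Check by first coordinate: for each symbol s of L1, list the L2 entries in the n cells where L1 = s; they must all differ.
  L1 = 0: L2 entries (in reading order) 2, 6, 3, 1, 4, 0, 5 — all 7 distinct ✓
  L1 = 1: L2 entries (in reading order) 4, 5, 1, 2, 6, 3, 0 — all 7 distinct ✓
  L1 = 2: L2 entries (in reading order) 5, 3, 4, 6, 0, 2, 1 — all 7 distinct ✓
  L1 = 3: L2 entries (in reading order) 3, 2, 5, 0, 1, 6, 4 — all 7 distinct ✓
  L1 = 4: L2 entries (in reading order) 6, 0, 2, 4, 5, 1, 3 — all 7 distinct ✓
  L1 = 5: L2 entries (in reading order) 0, 1, 6, 5, 3, 4, 2 — all 7 distinct ✓
  L1 = 6: L2 entries (in reading order) 1, 4, 0, 3, 2, 5, 6 — all 7 distinct ✓
Every symbol of L1 meets every symbol of L2 exactly once, so all 49 pairs are distinct (49 of 49).
Conclusion: YES.

YES


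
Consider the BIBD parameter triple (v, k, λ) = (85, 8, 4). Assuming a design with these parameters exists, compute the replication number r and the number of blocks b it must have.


Any 2-(v, k, λ) BIBD satisfies two necessary conditions:
  (i)  Each point sits in r blocks, and counting incidences through any fixed point gives r(k − 1) = λ(v − 1), so r = λ(v − 1)/(k − 1).
  (ii) Total incidences bk = vr, so b = vr/k.
Step 1: r = λ(v − 1)/(k − 1) = 4·(85 − 1)/(8 − 1) = 4·84/7 = 336/7 = 48.
Step 2: b = vr/k = 85·48/8 = 4080/8 = 510.
Check integrality: r = 48 ∈ Z ✓, b = 510 ∈ Z ✓.
(These identities are necessary conditions: they determine r and b for any design with these parameters, but do not by themselves prove that one exists.)

r = 48, b = 510.


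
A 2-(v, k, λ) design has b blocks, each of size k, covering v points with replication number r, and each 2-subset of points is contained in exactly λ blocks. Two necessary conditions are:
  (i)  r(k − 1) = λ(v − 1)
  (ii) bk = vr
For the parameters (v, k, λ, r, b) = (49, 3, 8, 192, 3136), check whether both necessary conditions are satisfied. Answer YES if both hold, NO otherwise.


Condition (i): r(k − 1) = 192·2 = 384; λ(v − 1) = 8·48 = 384. Match? YES.
Condition (ii): bk = 3136·3 = 9408; vr = 49·192 = 9408. Match? YES.
Both conditions hold? YES.

YES


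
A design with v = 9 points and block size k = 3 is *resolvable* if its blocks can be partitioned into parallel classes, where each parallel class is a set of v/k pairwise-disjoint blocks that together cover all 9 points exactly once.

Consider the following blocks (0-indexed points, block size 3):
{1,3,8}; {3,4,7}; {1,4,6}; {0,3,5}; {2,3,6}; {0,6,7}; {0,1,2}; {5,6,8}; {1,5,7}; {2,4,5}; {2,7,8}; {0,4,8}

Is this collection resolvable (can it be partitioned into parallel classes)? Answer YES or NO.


v = 9, block size k = 3, number of blocks = 12.
For resolvability, blocks must partition into parallel classes of size v/k = 3.
Total blocks must therefore be a multiple of 3: 12 = 3·4 + 0 ⇒ divisible ✓.
Greedy packing gives 4 candidate class(es). Each should be a full parallel class (size 3, covers all 9 points).
  Class 1 (3 blocks): {1,3,8}; {0,6,7}; {2,4,5}. Points covered: [0, 1, 2, 3, 4, 5, 6, 7, 8].
  Class 2 (3 blocks): {3,4,7}; {0,1,2}; {5,6,8}. Points covered: [0, 1, 2, 3, 4, 5, 6, 7, 8].
  Class 3 (3 blocks): {1,4,6}; {0,3,5}; {2,7,8}. Points covered: [0, 1, 2, 3, 4, 5, 6, 7, 8].
  Class 4 (3 blocks): {2,3,6}; {1,5,7}; {0,4,8}. Points covered: [0, 1, 2, 3, 4, 5, 6, 7, 8].
All classes full (size 3)? YES. All classes cover every point? YES.
Resolvable? YES.

YES


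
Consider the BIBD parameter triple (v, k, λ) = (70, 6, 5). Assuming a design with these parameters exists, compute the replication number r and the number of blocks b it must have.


Any 2-(v, k, λ) BIBD satisfies two necessary conditions:
  (i)  Each point sits in r blocks, and counting incidences through any fixed point gives r(k − 1) = λ(v − 1), so r = λ(v − 1)/(k − 1).
  (ii) Total incidences bk = vr, so b = vr/k.
Step 1: r = λ(v − 1)/(k − 1) = 5·(70 − 1)/(6 − 1) = 5·69/5 = 345/5 = 69.
Step 2: b = vr/k = 70·69/6 = 4830/6 = 805.
Check integrality: r = 69 ∈ Z ✓, b = 805 ∈ Z ✓.
(These identities are necessary conditions: they determine r and b for any design with these parameters, but do not by themselves prove that one exists.)

r = 69, b = 805.


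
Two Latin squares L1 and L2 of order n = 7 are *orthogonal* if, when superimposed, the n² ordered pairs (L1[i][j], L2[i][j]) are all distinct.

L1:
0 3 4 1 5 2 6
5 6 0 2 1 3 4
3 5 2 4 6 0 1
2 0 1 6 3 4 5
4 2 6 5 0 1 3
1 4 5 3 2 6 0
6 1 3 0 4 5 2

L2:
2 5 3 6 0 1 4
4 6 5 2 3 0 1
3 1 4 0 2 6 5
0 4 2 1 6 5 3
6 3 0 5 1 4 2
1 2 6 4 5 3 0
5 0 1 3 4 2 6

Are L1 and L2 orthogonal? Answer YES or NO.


Form the n² = 49 superimposed pairs (L1[i][j], L2[i][j]), row by row (rows and columns indexed from 0):
row 0: (0,2) (3,5) (4,3) (1,6) (5,0) (2,1) (6,4)
row 1: (5,4) (6,6) (0,5) (2,2) (1,3) (3,0) (4,1)
row 2: (3,3) (5,1) (2,4) (4,0) (6,2) (0,6) (1,5)
row 3: (2,0) (0,4) (1,2) (6,1) (3,6) (4,5) (5,3)
row 4: (4,6) (2,3) (6,0) (5,5) (0,1) (1,4) (3,2)
row 5: (1,1) (4,2) (5,6) (3,4) (2,5) (6,3) (0,0)
row 6: (6,5) (1,0) (3,1) (0,3) (4,4) (5,2) (2,6)
Orthogonality requires all 49 pairs distinct.
Check by first coordinate: for each symbol s of L1, list the L2 entries in the n cells where L1 = s; they must all differ.
  L1 = 0: L2 entries (in reading order) 2, 5, 6, 4, 1, 0, 3 — all 7 distinct ✓
  L1 = 1: L2 entries (in reading order) 6, 3, 5, 2, 4, 1, 0 — all 7 distinct ✓
  L1 = 2: L2 entries (in reading order) 1, 2, 4, 0, 3, 5, 6 — all 7 distinct ✓
  L1 = 3: L2 entries (in reading order) 5, 0, 3, 6, 2, 4, 1 — all 7 distinct ✓
  L1 = 4: L2 entries (in reading order) 3, 1, 0, 5, 6, 2, 4 — all 7 distinct ✓
  L1 = 5: L2 entries (in reading order) 0, 4, 1, 3, 5, 6, 2 — all 7 distinct ✓
  L1 = 6: L2 entries (in reading order) 4, 6, 2, 1, 0, 3, 5 — all 7 distinct ✓
Every symbol of L1 meets every symbol of L2 exactly once, so all 49 pairs are distinct (49 of 49).
Conclusion: YES.

YES


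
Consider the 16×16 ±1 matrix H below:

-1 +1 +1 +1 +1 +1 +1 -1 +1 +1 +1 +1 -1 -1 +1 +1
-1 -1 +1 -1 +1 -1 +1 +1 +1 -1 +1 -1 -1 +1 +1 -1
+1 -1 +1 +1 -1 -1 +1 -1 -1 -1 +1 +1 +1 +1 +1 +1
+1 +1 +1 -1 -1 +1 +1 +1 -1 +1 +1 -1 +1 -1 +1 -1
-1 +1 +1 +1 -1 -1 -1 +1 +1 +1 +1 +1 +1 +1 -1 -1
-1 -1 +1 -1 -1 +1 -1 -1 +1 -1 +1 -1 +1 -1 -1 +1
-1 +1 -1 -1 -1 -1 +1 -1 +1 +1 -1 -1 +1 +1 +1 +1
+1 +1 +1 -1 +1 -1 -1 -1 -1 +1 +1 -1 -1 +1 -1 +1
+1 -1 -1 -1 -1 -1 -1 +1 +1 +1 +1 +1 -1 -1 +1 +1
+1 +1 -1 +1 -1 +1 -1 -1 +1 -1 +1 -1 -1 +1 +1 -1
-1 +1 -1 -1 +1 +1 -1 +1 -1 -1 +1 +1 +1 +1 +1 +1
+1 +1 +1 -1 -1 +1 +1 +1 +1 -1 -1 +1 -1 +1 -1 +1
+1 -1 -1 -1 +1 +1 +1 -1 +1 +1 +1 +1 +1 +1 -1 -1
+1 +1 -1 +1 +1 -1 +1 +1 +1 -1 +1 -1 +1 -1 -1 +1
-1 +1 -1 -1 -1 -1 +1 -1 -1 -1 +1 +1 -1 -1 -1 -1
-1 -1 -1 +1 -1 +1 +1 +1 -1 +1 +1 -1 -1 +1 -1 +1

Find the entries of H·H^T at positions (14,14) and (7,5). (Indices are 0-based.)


Row 5 of H: [-1, -1, 1, -1, -1, 1, -1, -1, 1, -1, 1, -1, 1, -1, -1, 1].
Row 7 of H: [1, 1, 1, -1, 1, -1, -1, -1, -1, 1, 1, -1, -1, 1, -1, 1].
Row 14 of H: [-1, 1, -1, -1, -1, -1, 1, -1, -1, -1, 1, 1, -1, -1, -1, -1].
(H·H^T)[14][14] = Σ_j H[14][j]·H[14][j] = (-1)² + (1)² + (-1)² + (-1)² + (-1)² + (-1)² + (1)² + (-1)² + (-1)² + (-1)² + (1)² + (1)² + (-1)² + (-1)² + (-1)² + (-1)² = 1 + 1 + 1 + 1 + 1 + 1 + 1 + 1 + 1 + 1 + 1 + 1 + 1 + 1 + 1 + 1 = 16.
(H·H^T)[7][5] = Σ_j H[7][j]·H[5][j] = (1)·(-1) + (1)·(-1) + (1)·(1) + (-1)·(-1) + (1)·(-1) + (-1)·(1) + (-1)·(-1) + (-1)·(-1) + (-1)·(1) + (1)·(-1) + (1)·(1) + (-1)·(-1) + (-1)·(1) + (1)·(-1) + (-1)·(-1) + (1)·(1) = -1 + -1 + 1 + 1 + -1 + -1 + 1 + 1 + -1 + -1 + 1 + 1 + -1 + -1 + 1 + 1 = 0.
So rows 7 and 5 are orthogonal; the diagonal entry equals n = 16.

(14,14) entry = 16; (7,5) entry = 0.


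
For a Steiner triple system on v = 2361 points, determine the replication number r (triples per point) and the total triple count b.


An STS(v) is a 2-(v, 3, 1) BIBD: block size k = 3, λ = 1.
Replication: r(k − 1) = λ(v − 1) ⇒ r·2 = 2361 − 1 = 2360 ⇒ r = 1180.
Block count: b = v(v − 1)/6 = 2361·2360/6 = 5571960/6 = 928660.
(Check via bk = vr: 928660·3 = 2785980 = 2361·1180 = 2785980 ✓.)

r = 1180, b = 928660.


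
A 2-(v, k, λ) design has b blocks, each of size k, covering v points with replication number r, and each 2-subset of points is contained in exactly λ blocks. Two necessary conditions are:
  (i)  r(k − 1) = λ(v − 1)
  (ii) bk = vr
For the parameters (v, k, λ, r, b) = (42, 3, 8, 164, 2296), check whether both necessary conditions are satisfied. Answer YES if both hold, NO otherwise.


Condition (i): r(k − 1) = 164·2 = 328; λ(v − 1) = 8·41 = 328. Match? YES.
Condition (ii): bk = 2296·3 = 6888; vr = 42·164 = 6888. Match? YES.
Both conditions hold? YES.

YES


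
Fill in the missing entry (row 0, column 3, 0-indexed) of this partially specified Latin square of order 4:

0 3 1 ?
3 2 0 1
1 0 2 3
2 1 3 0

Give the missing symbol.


Row 0 contains symbols [0, 1, 3] — missing [2].
Column 3 contains symbols [0, 1, 3] — missing [2].
The missing symbol must appear in both missing sets; intersection = [2].
Therefore the hidden value is 2.

Missing value = 2.


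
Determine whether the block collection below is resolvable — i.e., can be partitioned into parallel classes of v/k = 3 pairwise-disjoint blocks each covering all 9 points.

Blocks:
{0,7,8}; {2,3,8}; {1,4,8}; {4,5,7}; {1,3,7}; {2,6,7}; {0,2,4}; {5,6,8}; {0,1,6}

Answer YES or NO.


v = 9, block size k = 3, number of blocks = 9.
For resolvability, blocks must partition into parallel classes of size v/k = 3.
Total blocks must therefore be a multiple of 3: 9 = 3·3 + 0 ⇒ divisible ✓.
Consider block {0,7,8}. It intersects every other block in the collection, so no parallel class of size 3 can contain it.
Since every block must belong to some parallel class in a resolution, the collection cannot be partitioned into parallel classes.
Resolvable? NO.

NO


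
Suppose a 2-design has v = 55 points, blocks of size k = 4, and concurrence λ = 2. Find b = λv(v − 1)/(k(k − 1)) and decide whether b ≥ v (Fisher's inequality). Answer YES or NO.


b = λv(v − 1)/(k(k − 1)) = 2·55·54/(4·3) = 5940/12 = 495.
Compare with v = 55: b ≥ v, so Fisher's inequality holds.

YES


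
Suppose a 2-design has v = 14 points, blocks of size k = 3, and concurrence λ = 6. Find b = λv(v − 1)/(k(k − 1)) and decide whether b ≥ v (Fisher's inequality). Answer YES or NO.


r = λ(v − 1)/(k − 1) = 6·13/2 = 39.
b = vr/k = 14·39/3 = 182.
Fisher's inequality: b ≥ v ⇔ 182 ≥ 14? YES.

YES


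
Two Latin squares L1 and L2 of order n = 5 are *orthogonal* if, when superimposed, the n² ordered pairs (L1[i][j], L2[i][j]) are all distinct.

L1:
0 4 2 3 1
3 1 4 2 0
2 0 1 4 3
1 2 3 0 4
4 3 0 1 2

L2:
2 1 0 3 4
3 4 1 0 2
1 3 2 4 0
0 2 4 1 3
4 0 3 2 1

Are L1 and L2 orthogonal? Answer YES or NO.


Form the n² = 25 superimposed pairs (L1[i][j], L2[i][j]), row by row (rows and columns indexed from 0):
row 0: (0,2) (4,1) (2,0) (3,3) (1,4)
row 1: (3,3) (1,4) (4,1) (2,0) (0,2)
row 2: (2,1) (0,3) (1,2) (4,4) (3,0)
row 3: (1,0) (2,2) (3,4) (0,1) (4,3)
row 4: (4,4) (3,0) (0,3) (1,2) (2,1)
Orthogonality requires all 25 pairs distinct.
But the pair (3,3) repeats: cell (0,3) has L1 = 3, L2 = 3, and cell (1,0) has L1 = 3, L2 = 3.
A repeated pair means some other pair never occurs (only 15 distinct pairs out of 25), so the squares are not orthogonal.
Conclusion: NO.

NO


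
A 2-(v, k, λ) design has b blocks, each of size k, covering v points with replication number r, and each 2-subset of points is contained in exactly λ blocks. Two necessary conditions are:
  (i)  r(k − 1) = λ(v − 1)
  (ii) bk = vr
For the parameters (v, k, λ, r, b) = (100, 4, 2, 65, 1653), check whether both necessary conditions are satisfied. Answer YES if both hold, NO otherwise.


Condition (i): r(k − 1) = 65·3 = 195; λ(v − 1) = 2·99 = 198. Match? NO.
Condition (ii): bk = 1653·4 = 6612; vr = 100·65 = 6500. Match? NO.
Both conditions hold? NO.

NO


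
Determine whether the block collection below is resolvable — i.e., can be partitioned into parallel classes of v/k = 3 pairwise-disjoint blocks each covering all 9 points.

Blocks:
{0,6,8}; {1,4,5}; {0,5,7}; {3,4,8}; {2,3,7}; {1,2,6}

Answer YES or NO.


v = 9, block size k = 3, number of blocks = 6.
For resolvability, blocks must partition into parallel classes of size v/k = 3.
Total blocks must therefore be a multiple of 3: 6 = 3·2 + 0 ⇒ divisible ✓.
Greedy packing gives 2 candidate class(es). Each should be a full parallel class (size 3, covers all 9 points).
  Class 1 (3 blocks): {0,6,8}; {1,4,5}; {2,3,7}. Points covered: [0, 1, 2, 3, 4, 5, 6, 7, 8].
  Class 2 (3 blocks): {0,5,7}; {3,4,8}; {1,2,6}. Points covered: [0, 1, 2, 3, 4, 5, 6, 7, 8].
All classes full (size 3)? YES. All classes cover every point? YES.
Resolvable? YES.

YES


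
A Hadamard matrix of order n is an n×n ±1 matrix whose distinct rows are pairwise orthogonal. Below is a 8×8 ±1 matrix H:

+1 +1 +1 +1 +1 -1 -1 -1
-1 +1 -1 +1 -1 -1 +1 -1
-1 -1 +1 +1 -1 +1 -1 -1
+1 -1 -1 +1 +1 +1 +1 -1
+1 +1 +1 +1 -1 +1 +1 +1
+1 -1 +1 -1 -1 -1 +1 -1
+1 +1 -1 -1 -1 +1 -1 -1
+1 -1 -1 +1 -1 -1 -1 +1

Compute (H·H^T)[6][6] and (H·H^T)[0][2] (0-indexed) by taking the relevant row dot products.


Row 0 of H: [1, 1, 1, 1, 1, -1, -1, -1].
Row 2 of H: [-1, -1, 1, 1, -1, 1, -1, -1].
Row 6 of H: [1, 1, -1, -1, -1, 1, -1, -1].
(H·H^T)[6][6] = Σ_j H[6][j]·H[6][j] = (1)² + (1)² + (-1)² + (-1)² + (-1)² + (1)² + (-1)² + (-1)² = 1 + 1 + 1 + 1 + 1 + 1 + 1 + 1 = 8.
(H·H^T)[0][2] = Σ_j H[0][j]·H[2][j] = (1)·(-1) + (1)·(-1) + (1)·(1) + (1)·(1) + (1)·(-1) + (-1)·(1) + (-1)·(-1) + (-1)·(-1) = -1 + -1 + 1 + 1 + -1 + -1 + 1 + 1 = 0.
So rows 0 and 2 are orthogonal; the diagonal entry equals n = 8.

(6,6) entry = 8; (0,2) entry = 0.


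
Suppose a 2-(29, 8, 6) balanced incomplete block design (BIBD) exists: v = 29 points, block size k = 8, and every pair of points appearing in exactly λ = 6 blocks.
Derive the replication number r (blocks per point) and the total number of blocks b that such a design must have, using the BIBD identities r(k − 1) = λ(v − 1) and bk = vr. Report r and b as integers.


Any 2-(v, k, λ) BIBD satisfies two necessary conditions:
  (i)  Each point sits in r blocks, and counting incidences through any fixed point gives r(k − 1) = λ(v − 1), so r = λ(v − 1)/(k − 1).
  (ii) Total incidences bk = vr, so b = vr/k.
Step 1: r = λ(v − 1)/(k − 1) = 6·(29 − 1)/(8 − 1) = 6·28/7 = 168/7 = 24.
Step 2: b = vr/k = 29·24/8 = 696/8 = 87.
Check integrality: r = 24 ∈ Z ✓, b = 87 ∈ Z ✓.
(These identities are necessary conditions: they determine r and b for any design with these parameters, but do not by themselves prove that one exists.)

r = 24, b = 87.


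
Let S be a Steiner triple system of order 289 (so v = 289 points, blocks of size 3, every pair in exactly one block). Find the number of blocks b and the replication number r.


An STS(v) is a 2-(v, 3, 1) BIBD: block size k = 3, λ = 1.
Replication: r(k − 1) = λ(v − 1) ⇒ r·2 = 289 − 1 = 288 ⇒ r = 144.
Block count: b = v(v − 1)/6 = 289·288/6 = 83232/6 = 13872.

r = 144, b = 13872.


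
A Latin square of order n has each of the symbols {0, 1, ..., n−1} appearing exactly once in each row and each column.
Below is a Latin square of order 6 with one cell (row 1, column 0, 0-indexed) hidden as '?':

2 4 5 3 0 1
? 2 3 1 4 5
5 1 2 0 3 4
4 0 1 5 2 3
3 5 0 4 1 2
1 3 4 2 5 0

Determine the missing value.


Row 1 contains symbols [1, 2, 3, 4, 5] — missing [0].
Column 0 contains symbols [1, 2, 3, 4, 5] — missing [0].
The missing symbol must appear in both missing sets; intersection = [0].
Therefore the hidden value is 0.

Missing value = 0.


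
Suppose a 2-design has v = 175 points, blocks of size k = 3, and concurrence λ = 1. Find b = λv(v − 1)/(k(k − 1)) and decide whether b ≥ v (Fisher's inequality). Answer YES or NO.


b = λv(v − 1)/(k(k − 1)) = 1·175·174/(3·2) = 30450/6 = 5075.
Compare with v = 175: b ≥ v, so Fisher's inequality holds.

YES


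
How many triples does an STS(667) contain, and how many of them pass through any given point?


An STS(v) is a 2-(v, 3, 1) BIBD: block size k = 3, λ = 1.
Replication: r(k − 1) = λ(v − 1) ⇒ r·2 = 667 − 1 = 666 ⇒ r = 333.
Block count: bk = vr ⇒ b·3 = 667·333 = 222111 ⇒ b = 74037.

r = 333, b = 74037.


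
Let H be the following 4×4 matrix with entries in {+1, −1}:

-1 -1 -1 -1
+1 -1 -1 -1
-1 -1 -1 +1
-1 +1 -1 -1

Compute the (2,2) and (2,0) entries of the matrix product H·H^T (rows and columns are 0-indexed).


Row 0 of H: [-1, -1, -1, -1].
Row 2 of H: [-1, -1, -1, 1].
(H·H^T)[2][2] = Σ_j H[2][j]·H[2][j] = (-1)² + (-1)² + (-1)² + (1)² = 1 + 1 + 1 + 1 = 4.
(H·H^T)[2][0] = Σ_j H[2][j]·H[0][j] = (-1)·(-1) + (-1)·(-1) + (-1)·(-1) + (1)·(-1) = 1 + 1 + 1 + -1 = 2.
Rows 2 and 0 are not orthogonal (dot product = 2 ≠ 0), so H is not a Hadamard matrix.

(2,2) entry = 4; (2,0) entry = 2.


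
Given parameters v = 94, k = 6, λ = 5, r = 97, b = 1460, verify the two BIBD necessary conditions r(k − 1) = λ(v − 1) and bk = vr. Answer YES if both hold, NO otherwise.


Condition (i): r(k − 1) = 97·5 = 485; λ(v − 1) = 5·93 = 465. Match? NO.
Condition (ii): bk = 1460·6 = 8760; vr = 94·97 = 9118. Match? NO.
Both conditions hold? NO.

NO


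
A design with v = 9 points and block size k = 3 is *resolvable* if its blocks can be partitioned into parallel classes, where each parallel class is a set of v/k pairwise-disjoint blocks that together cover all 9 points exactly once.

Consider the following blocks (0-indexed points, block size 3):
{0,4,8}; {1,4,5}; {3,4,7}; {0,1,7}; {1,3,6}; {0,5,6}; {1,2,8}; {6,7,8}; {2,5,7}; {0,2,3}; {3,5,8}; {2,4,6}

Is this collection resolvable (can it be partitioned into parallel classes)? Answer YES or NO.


v = 9, block size k = 3, number of blocks = 12.
For resolvability, blocks must partition into parallel classes of size v/k = 3.
Total blocks must therefore be a multiple of 3: 12 = 3·4 + 0 ⇒ divisible ✓.
Greedy packing gives 4 candidate class(es). Each should be a full parallel class (size 3, covers all 9 points).
  Class 1 (3 blocks): {0,4,8}; {1,3,6}; {2,5,7}. Points covered: [0, 1, 2, 3, 4, 5, 6, 7, 8].
  Class 2 (3 blocks): {1,4,5}; {6,7,8}; {0,2,3}. Points covered: [0, 1, 2, 3, 4, 5, 6, 7, 8].
  Class 3 (3 blocks): {3,4,7}; {0,5,6}; {1,2,8}. Points covered: [0, 1, 2, 3, 4, 5, 6, 7, 8].
  Class 4 (3 blocks): {0,1,7}; {3,5,8}; {2,4,6}. Points covered: [0, 1, 2, 3, 4, 5, 6, 7, 8].
All classes full (size 3)? YES. All classes cover every point? YES.
Resolvable? YES.

YES


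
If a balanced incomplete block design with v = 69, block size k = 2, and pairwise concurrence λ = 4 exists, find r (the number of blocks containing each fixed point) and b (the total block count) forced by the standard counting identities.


Any 2-(v, k, λ) BIBD satisfies two necessary conditions:
  (i)  Each point sits in r blocks, and counting incidences through any fixed point gives r(k − 1) = λ(v − 1), so r = λ(v − 1)/(k − 1).
  (ii) Total incidences bk = vr, so b = vr/k.
Step 1: r = λ(v − 1)/(k − 1) = 4·(69 − 1)/(2 − 1) = 4·68/1 = 272/1 = 272.
Step 2: b = vr/k = 69·272/2 = 18768/2 = 9384.
Check integrality: r = 272 ∈ Z ✓, b = 9384 ∈ Z ✓.
(These identities are necessary conditions: they determine r and b for any design with these parameters, but do not by themselves prove that one exists.)

r = 272, b = 9384.


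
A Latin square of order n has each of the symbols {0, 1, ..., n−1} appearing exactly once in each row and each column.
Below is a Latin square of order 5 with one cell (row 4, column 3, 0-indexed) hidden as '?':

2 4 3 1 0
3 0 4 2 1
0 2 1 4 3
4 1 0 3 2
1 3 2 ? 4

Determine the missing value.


Row 4 contains symbols [1, 2, 3, 4] — missing [0].
Column 3 contains symbols [1, 2, 3, 4] — missing [0].
The missing symbol must appear in both missing sets; intersection = [0].
Therefore the hidden value is 0.

Missing value = 0.


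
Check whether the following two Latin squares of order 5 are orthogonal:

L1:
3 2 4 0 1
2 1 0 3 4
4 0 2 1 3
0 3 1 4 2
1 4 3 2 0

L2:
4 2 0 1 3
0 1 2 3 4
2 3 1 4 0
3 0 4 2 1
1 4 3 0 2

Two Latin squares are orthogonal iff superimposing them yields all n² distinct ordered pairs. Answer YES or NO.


Form the n² = 25 superimposed pairs (L1[i][j], L2[i][j]), row by row (rows and columns indexed from 0):
row 0: (3,4) (2,2) (4,0) (0,1) (1,3)
row 1: (2,0) (1,1) (0,2) (3,3) (4,4)
row 2: (4,2) (0,3) (2,1) (1,4) (3,0)
row 3: (0,3) (3,0) (1,4) (4,2) (2,1)
row 4: (1,1) (4,4) (3,3) (2,0) (0,2)
Orthogonality requires all 25 pairs distinct.
But the pair (0,3) repeats: cell (2,1) has L1 = 0, L2 = 3, and cell (3,0) has L1 = 0, L2 = 3.
A repeated pair means some other pair never occurs (only 15 distinct pairs out of 25), so the squares are not orthogonal.
Conclusion: NO.

NO


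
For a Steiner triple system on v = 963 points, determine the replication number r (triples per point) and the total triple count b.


An STS(v) is a 2-(v, 3, 1) BIBD: block size k = 3, λ = 1.
Replication: r(k − 1) = λ(v − 1) ⇒ r·2 = 963 − 1 = 962 ⇒ r = 481.
Block count: b = v(v − 1)/6 = 963·962/6 = 926406/6 = 154401.

r = 481, b = 154401.


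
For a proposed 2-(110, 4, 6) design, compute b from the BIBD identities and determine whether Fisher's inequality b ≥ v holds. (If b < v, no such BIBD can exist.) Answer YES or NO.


r = λ(v − 1)/(k − 1) = 6·109/3 = 218.
b = vr/k = 110·218/4 = 5995.
Fisher's inequality: b ≥ v ⇔ 5995 ≥ 110? YES.

YES


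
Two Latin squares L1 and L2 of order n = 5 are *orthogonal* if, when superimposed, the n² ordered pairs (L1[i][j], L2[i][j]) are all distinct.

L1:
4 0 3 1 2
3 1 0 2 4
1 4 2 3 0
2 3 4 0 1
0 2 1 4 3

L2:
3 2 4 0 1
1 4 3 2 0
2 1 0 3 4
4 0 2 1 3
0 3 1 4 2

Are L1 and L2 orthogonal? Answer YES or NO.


Form the n² = 25 superimposed pairs (L1[i][j], L2[i][j]), row by row (rows and columns indexed from 0):
row 0: (4,3) (0,2) (3,4) (1,0) (2,1)
row 1: (3,1) (1,4) (0,3) (2,2) (4,0)
row 2: (1,2) (4,1) (2,0) (3,3) (0,4)
row 3: (2,4) (3,0) (4,2) (0,1) (1,3)
row 4: (0,0) (2,3) (1,1) (4,4) (3,2)
Orthogonality requires all 25 pairs distinct.
Check by first coordinate: for each symbol s of L1, list the L2 entries in the n cells where L1 = s; they must all differ.
  L1 = 0: L2 entries (in reading order) 2, 3, 4, 1, 0 — all 5 distinct ✓
  L1 = 1: L2 entries (in reading order) 0, 4, 2, 3, 1 — all 5 distinct ✓
  L1 = 2: L2 entries (in reading order) 1, 2, 0, 4, 3 — all 5 distinct ✓
  L1 = 3: L2 entries (in reading order) 4, 1, 3, 0, 2 — all 5 distinct ✓
  L1 = 4: L2 entries (in reading order) 3, 0, 1, 2, 4 — all 5 distinct ✓
Every symbol of L1 meets every symbol of L2 exactly once, so all 25 pairs are distinct (25 of 25).
Conclusion: YES.

YES


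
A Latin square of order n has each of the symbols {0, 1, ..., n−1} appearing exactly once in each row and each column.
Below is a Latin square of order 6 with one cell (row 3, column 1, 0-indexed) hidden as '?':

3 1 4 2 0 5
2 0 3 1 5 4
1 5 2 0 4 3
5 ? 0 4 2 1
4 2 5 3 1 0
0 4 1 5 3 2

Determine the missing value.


Row 3 contains symbols [0, 1, 2, 4, 5] — missing [3].
Column 1 contains symbols [0, 1, 2, 4, 5] — missing [3].
The missing symbol must appear in both missing sets; intersection = [3].
Therefore the hidden value is 3.

Missing value = 3.


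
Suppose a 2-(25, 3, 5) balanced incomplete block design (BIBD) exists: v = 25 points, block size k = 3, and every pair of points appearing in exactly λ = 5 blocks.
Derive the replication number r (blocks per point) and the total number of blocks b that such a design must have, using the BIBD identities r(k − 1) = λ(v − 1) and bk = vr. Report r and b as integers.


Any 2-(v, k, λ) BIBD satisfies two necessary conditions:
  (i)  Each point sits in r blocks, and counting incidences through any fixed point gives r(k − 1) = λ(v − 1), so r = λ(v − 1)/(k − 1).
  (ii) Total incidences bk = vr, so b = vr/k.
Step 1: r = λ(v − 1)/(k − 1) = 5·(25 − 1)/(3 − 1) = 5·24/2 = 120/2 = 60.
Step 2: b = vr/k = 25·60/3 = 1500/3 = 500.
Check integrality: r = 60 ∈ Z ✓, b = 500 ∈ Z ✓.
(These identities are necessary conditions: they determine r and b for any design with these parameters, but do not by themselves prove that one exists.)

r = 60, b = 500.


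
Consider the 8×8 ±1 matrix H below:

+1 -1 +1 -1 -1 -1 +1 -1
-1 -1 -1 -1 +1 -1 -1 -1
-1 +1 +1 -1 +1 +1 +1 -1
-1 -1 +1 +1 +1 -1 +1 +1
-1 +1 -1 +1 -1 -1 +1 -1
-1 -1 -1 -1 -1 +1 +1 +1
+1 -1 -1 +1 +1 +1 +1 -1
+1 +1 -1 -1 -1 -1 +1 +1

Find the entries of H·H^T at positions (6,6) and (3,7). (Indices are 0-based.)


Row 3 of H: [-1, -1, 1, 1, 1, -1, 1, 1].
Row 6 of H: [1, -1, -1, 1, 1, 1, 1, -1].
Row 7 of H: [1, 1, -1, -1, -1, -1, 1, 1].
(H·H^T)[6][6] = Σ_j H[6][j]·H[6][j] = (1)² + (-1)² + (-1)² + (1)² + (1)² + (1)² + (1)² + (-1)² = 1 + 1 + 1 + 1 + 1 + 1 + 1 + 1 = 8.
(H·H^T)[3][7] = Σ_j H[3][j]·H[7][j] = (-1)·(1) + (-1)·(1) + (1)·(-1) + (1)·(-1) + (1)·(-1) + (-1)·(-1) + (1)·(1) + (1)·(1) = -1 + -1 + -1 + -1 + -1 + 1 + 1 + 1 = -2.
Rows 3 and 7 are not orthogonal (dot product = -2 ≠ 0), so H is not a Hadamard matrix.

(6,6) entry = 8; (3,7) entry = -2.


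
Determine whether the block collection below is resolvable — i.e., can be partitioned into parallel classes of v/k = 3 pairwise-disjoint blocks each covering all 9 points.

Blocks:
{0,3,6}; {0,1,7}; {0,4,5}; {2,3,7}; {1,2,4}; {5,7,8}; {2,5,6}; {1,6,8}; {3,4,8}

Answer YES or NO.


v = 9, block size k = 3, number of blocks = 9.
For resolvability, blocks must partition into parallel classes of size v/k = 3.
Total blocks must therefore be a multiple of 3: 9 = 3·3 + 0 ⇒ divisible ✓.
Greedy packing gives 3 candidate class(es). Each should be a full parallel class (size 3, covers all 9 points).
  Class 1 (3 blocks): {0,3,6}; {1,2,4}; {5,7,8}. Points covered: [0, 1, 2, 3, 4, 5, 6, 7, 8].
  Class 2 (3 blocks): {0,1,7}; {2,5,6}; {3,4,8}. Points covered: [0, 1, 2, 3, 4, 5, 6, 7, 8].
  Class 3 (3 blocks): {0,4,5}; {2,3,7}; {1,6,8}. Points covered: [0, 1, 2, 3, 4, 5, 6, 7, 8].
All classes full (size 3)? YES. All classes cover every point? YES.
Resolvable? YES.

YES


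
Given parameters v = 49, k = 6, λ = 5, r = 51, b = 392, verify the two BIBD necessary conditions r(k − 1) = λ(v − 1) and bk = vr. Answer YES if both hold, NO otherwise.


Condition (i): r(k − 1) = 51·5 = 255; λ(v − 1) = 5·48 = 240. Match? NO.
Condition (ii): bk = 392·6 = 2352; vr = 49·51 = 2499. Match? NO.
Both conditions hold? NO.

NO


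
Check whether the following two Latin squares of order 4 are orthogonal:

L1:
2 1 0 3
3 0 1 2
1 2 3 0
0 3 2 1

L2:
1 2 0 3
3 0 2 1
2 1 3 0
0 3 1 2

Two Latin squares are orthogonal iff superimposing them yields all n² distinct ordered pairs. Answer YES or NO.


Form the n² = 16 superimposed pairs (L1[i][j], L2[i][j]), row by row (rows and columns indexed from 0):
row 0: (2,1) (1,2) (0,0) (3,3)
row 1: (3,3) (0,0) (1,2) (2,1)
row 2: (1,2) (2,1) (3,3) (0,0)
row 3: (0,0) (3,3) (2,1) (1,2)
Orthogonality requires all 16 pairs distinct.
But the pair (3,3) repeats: cell (0,3) has L1 = 3, L2 = 3, and cell (1,0) has L1 = 3, L2 = 3.
A repeated pair means some other pair never occurs (only 4 distinct pairs out of 16), so the squares are not orthogonal.
Conclusion: NO.

NO


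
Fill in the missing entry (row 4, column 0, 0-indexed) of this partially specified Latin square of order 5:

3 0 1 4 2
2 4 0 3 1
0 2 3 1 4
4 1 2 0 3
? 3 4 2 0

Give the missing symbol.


Row 4 contains symbols [0, 2, 3, 4] — missing [1].
Column 0 contains symbols [0, 2, 3, 4] — missing [1].
The missing symbol must appear in both missing sets; intersection = [1].
Therefore the hidden value is 1.

Missing value = 1.


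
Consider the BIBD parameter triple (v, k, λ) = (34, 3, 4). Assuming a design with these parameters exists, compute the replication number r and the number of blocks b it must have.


Any 2-(v, k, λ) BIBD satisfies two necessary conditions:
  (i)  Each point sits in r blocks, and counting incidences through any fixed point gives r(k − 1) = λ(v − 1), so r = λ(v − 1)/(k − 1).
  (ii) Total incidences bk = vr, so b = vr/k.
Step 1: r = λ(v − 1)/(k − 1) = 4·(34 − 1)/(3 − 1) = 4·33/2 = 132/2 = 66.
Step 2: b = vr/k = 34·66/3 = 2244/3 = 748.
Check integrality: r = 66 ∈ Z ✓, b = 748 ∈ Z ✓.
(These identities are necessary conditions: they determine r and b for any design with these parameters, but do not by themselves prove that one exists.)

r = 66, b = 748.


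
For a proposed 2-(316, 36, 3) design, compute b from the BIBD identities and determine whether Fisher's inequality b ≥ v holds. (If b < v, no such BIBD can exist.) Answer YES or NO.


b = λv(v − 1)/(k(k − 1)) = 3·316·315/(36·35) = 298620/1260 = 237.
Compare with v = 316: b < v, so Fisher's inequality fails.

NO


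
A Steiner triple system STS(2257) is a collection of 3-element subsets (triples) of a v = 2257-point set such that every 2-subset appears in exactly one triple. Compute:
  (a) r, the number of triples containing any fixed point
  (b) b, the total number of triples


An STS(v) is a 2-(v, 3, 1) BIBD: block size k = 3, λ = 1.
Replication: r(k − 1) = λ(v − 1) ⇒ r·2 = 2257 − 1 = 2256 ⇒ r = 1128.
Block count: b = v(v − 1)/6 = 2257·2256/6 = 5091792/6 = 848632.
(Check via bk = vr: 848632·3 = 2545896 = 2257·1128 = 2545896 ✓.)

r = 1128, b = 848632.


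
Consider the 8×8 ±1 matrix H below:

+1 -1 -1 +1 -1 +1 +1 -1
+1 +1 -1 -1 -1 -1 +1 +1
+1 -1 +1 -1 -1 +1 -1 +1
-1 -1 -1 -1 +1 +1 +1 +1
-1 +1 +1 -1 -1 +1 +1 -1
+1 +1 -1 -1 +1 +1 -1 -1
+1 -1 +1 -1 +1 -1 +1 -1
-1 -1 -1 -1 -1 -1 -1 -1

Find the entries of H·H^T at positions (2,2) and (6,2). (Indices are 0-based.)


Row 2 of H: [1, -1, 1, -1, -1, 1, -1, 1].
Row 6 of H: [1, -1, 1, -1, 1, -1, 1, -1].
(H·H^T)[2][2] = Σ_j H[2][j]·H[2][j] = (1)² + (-1)² + (1)² + (-1)² + (-1)² + (1)² + (-1)² + (1)² = 1 + 1 + 1 + 1 + 1 + 1 + 1 + 1 = 8.
(H·H^T)[6][2] = Σ_j H[6][j]·H[2][j] = (1)·(1) + (-1)·(-1) + (1)·(1) + (-1)·(-1) + (1)·(-1) + (-1)·(1) + (1)·(-1) + (-1)·(1) = 1 + 1 + 1 + 1 + -1 + -1 + -1 + -1 = 0.
So rows 6 and 2 are orthogonal; the diagonal entry equals n = 8.

(2,2) entry = 8; (6,2) entry = 0.


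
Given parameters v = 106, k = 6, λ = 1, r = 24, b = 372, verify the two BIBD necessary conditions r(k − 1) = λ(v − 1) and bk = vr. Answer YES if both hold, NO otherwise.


Condition (i): r(k − 1) = 24·5 = 120; λ(v − 1) = 1·105 = 105. Match? NO.
Condition (ii): bk = 372·6 = 2232; vr = 106·24 = 2544. Match? NO.
Both conditions hold? NO.

NO


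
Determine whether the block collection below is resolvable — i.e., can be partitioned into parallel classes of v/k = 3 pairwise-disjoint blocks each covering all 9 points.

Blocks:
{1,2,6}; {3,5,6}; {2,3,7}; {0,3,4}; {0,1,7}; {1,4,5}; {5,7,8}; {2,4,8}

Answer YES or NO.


v = 9, block size k = 3, number of blocks = 8.
For resolvability, blocks must partition into parallel classes of size v/k = 3.
Total blocks must therefore be a multiple of 3: 8 = 3·2 + 2 ⇒ not divisible ✗.
Resolvable? NO.

NO


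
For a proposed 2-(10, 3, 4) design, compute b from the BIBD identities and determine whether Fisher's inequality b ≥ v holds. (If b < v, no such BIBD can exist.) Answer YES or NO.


b = λv(v − 1)/(k(k − 1)) = 4·10·9/(3·2) = 360/6 = 60.
Compare with v = 10: b ≥ v, so Fisher's inequality holds.

YES


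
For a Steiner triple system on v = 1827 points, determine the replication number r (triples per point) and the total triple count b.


An STS(v) is a 2-(v, 3, 1) BIBD: block size k = 3, λ = 1.
Replication: r(k − 1) = λ(v − 1) ⇒ r·2 = 1827 − 1 = 1826 ⇒ r = 913.
Block count: bk = vr ⇒ b·3 = 1827·913 = 1668051 ⇒ b = 556017.

r = 913, b = 556017.


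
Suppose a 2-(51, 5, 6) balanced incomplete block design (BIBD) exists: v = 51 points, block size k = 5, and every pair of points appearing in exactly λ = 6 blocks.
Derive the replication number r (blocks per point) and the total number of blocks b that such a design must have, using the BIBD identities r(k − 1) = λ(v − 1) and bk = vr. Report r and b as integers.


Any 2-(v, k, λ) BIBD satisfies two necessary conditions:
  (i)  Each point sits in r blocks, and counting incidences through any fixed point gives r(k − 1) = λ(v − 1), so r = λ(v − 1)/(k − 1).
  (ii) Total incidences bk = vr, so b = vr/k.
Step 1: r = λ(v − 1)/(k − 1) = 6·(51 − 1)/(5 − 1) = 6·50/4 = 300/4 = 75.
Step 2: b = vr/k = 51·75/5 = 3825/5 = 765.
Check integrality: r = 75 ∈ Z ✓, b = 765 ∈ Z ✓.
(These identities are necessary conditions: they determine r and b for any design with these parameters, but do not by themselves prove that one exists.)

r = 75, b = 765.


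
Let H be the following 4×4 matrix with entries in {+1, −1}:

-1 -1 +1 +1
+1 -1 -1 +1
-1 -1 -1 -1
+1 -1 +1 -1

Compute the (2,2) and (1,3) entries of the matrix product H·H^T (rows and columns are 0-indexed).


Row 1 of H: [1, -1, -1, 1].
Row 2 of H: [-1, -1, -1, -1].
Row 3 of H: [1, -1, 1, -1].
(H·H^T)[2][2] = Σ_j H[2][j]·H[2][j] = (-1)² + (-1)² + (-1)² + (-1)² = 1 + 1 + 1 + 1 = 4.
(H·H^T)[1][3] = Σ_j H[1][j]·H[3][j] = (1)·(1) + (-1)·(-1) + (-1)·(1) + (1)·(-1) = 1 + 1 + -1 + -1 = 0.
So rows 1 and 3 are orthogonal; the diagonal entry equals n = 4.

(2,2) entry = 4; (1,3) entry = 0.


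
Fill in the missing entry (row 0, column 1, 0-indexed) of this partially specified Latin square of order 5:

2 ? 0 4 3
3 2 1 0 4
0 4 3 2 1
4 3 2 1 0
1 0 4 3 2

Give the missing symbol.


Row 0 contains symbols [0, 2, 3, 4] — missing [1].
Column 1 contains symbols [0, 2, 3, 4] — missing [1].
The missing symbol must appear in both missing sets; intersection = [1].
Therefore the hidden value is 1.

Missing value = 1.


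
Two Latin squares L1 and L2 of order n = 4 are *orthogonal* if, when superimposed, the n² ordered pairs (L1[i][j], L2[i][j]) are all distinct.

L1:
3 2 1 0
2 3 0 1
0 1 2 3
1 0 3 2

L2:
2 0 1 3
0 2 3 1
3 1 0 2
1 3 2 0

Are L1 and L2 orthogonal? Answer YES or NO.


Form the n² = 16 superimposed pairs (L1[i][j], L2[i][j]), row by row (rows and columns indexed from 0):
row 0: (3,2) (2,0) (1,1) (0,3)
row 1: (2,0) (3,2) (0,3) (1,1)
row 2: (0,3) (1,1) (2,0) (3,2)
row 3: (1,1) (0,3) (3,2) (2,0)
Orthogonality requires all 16 pairs distinct.
But the pair (2,0) repeats: cell (0,1) has L1 = 2, L2 = 0, and cell (1,0) has L1 = 2, L2 = 0.
A repeated pair means some other pair never occurs (only 4 distinct pairs out of 16), so the squares are not orthogonal.
Conclusion: NO.

NO


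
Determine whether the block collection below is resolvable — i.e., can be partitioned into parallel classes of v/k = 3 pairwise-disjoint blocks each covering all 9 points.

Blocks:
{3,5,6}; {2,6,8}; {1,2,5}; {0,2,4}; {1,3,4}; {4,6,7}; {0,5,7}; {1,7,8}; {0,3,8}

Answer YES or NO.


v = 9, block size k = 3, number of blocks = 9.
For resolvability, blocks must partition into parallel classes of size v/k = 3.
Total blocks must therefore be a multiple of 3: 9 = 3·3 + 0 ⇒ divisible ✓.
Greedy packing gives 3 candidate class(es). Each should be a full parallel class (size 3, covers all 9 points).
  Class 1 (3 blocks): {3,5,6}; {0,2,4}; {1,7,8}. Points covered: [0, 1, 2, 3, 4, 5, 6, 7, 8].
  Class 2 (3 blocks): {2,6,8}; {1,3,4}; {0,5,7}. Points covered: [0, 1, 2, 3, 4, 5, 6, 7, 8].
  Class 3 (3 blocks): {1,2,5}; {4,6,7}; {0,3,8}. Points covered: [0, 1, 2, 3, 4, 5, 6, 7, 8].
All classes full (size 3)? YES. All classes cover every point? YES.
Resolvable? YES.

YES


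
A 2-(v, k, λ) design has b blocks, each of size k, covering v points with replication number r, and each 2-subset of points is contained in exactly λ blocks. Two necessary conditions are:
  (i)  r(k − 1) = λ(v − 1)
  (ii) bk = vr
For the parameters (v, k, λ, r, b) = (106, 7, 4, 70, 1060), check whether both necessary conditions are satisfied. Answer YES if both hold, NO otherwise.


Condition (i): r(k − 1) = 70·6 = 420; λ(v − 1) = 4·105 = 420. Match? YES.
Condition (ii): bk = 1060·7 = 7420; vr = 106·70 = 7420. Match? YES.
Both conditions hold? YES.

YES


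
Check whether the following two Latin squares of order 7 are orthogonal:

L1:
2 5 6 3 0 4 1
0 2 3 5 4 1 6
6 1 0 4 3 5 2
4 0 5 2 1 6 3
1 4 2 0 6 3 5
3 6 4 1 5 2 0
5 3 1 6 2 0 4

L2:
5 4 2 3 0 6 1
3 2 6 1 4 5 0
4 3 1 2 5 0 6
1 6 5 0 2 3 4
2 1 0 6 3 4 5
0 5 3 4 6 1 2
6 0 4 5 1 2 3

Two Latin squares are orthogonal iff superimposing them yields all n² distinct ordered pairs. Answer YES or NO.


Form the n² = 49 superimposed pairs (L1[i][j], L2[i][j]), row by row (rows and columns indexed from 0):
row 0: (2,5) (5,4) (6,2) (3,3) (0,0) (4,6) (1,1)
row 1: (0,3) (2,2) (3,6) (5,1) (4,4) (1,5) (6,0)
row 2: (6,4) (1,3) (0,1) (4,2) (3,5) (5,0) (2,6)
row 3: (4,1) (0,6) (5,5) (2,0) (1,2) (6,3) (3,4)
row 4: (1,2) (4,1) (2,0) (0,6) (6,3) (3,4) (5,5)
row 5: (3,0) (6,5) (4,3) (1,4) (5,6) (2,1) (0,2)
row 6: (5,6) (3,0) (1,4) (6,5) (2,1) (0,2) (4,3)
Orthogonality requires all 49 pairs distinct.
But the pair (1,2) repeats: cell (3,4) has L1 = 1, L2 = 2, and cell (4,0) has L1 = 1, L2 = 2.
A repeated pair means some other pair never occurs (only 35 distinct pairs out of 49), so the squares are not orthogonal.
Conclusion: NO.

NO


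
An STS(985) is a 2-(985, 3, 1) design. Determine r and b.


An STS(v) is a 2-(v, 3, 1) BIBD: block size k = 3, λ = 1.
Replication: r(k − 1) = λ(v − 1) ⇒ r·2 = 985 − 1 = 984 ⇒ r = 492.
Block count: bk = vr ⇒ b·3 = 985·492 = 484620 ⇒ b = 161540.
(Check via b = v(v − 1)/6 = 985·984/6 = 969240/6 = 161540.)

r = 492, b = 161540.


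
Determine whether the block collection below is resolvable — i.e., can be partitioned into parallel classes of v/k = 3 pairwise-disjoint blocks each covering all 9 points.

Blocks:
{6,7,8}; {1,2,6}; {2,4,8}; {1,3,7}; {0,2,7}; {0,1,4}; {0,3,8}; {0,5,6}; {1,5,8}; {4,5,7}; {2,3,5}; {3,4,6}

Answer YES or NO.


v = 9, block size k = 3, number of blocks = 12.
For resolvability, blocks must partition into parallel classes of size v/k = 3.
Total blocks must therefore be a multiple of 3: 12 = 3·4 + 0 ⇒ divisible ✓.
Greedy packing gives 4 candidate class(es). Each should be a full parallel class (size 3, covers all 9 points).
  Class 1 (3 blocks): {6,7,8}; {0,1,4}; {2,3,5}. Points covered: [0, 1, 2, 3, 4, 5, 6, 7, 8].
  Class 2 (3 blocks): {1,2,6}; {0,3,8}; {4,5,7}. Points covered: [0, 1, 2, 3, 4, 5, 6, 7, 8].
  Class 3 (3 blocks): {2,4,8}; {1,3,7}; {0,5,6}. Points covered: [0, 1, 2, 3, 4, 5, 6, 7, 8].
  Class 4 (3 blocks): {0,2,7}; {1,5,8}; {3,4,6}. Points covered: [0, 1, 2, 3, 4, 5, 6, 7, 8].
All classes full (size 3)? YES. All classes cover every point? YES.
Resolvable? YES.

YES


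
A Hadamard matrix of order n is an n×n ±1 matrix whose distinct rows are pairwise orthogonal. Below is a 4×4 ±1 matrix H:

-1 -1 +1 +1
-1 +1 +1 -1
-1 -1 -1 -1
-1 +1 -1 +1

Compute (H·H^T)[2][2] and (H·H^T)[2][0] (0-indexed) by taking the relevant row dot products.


Row 0 of H: [-1, -1, 1, 1].
Row 2 of H: [-1, -1, -1, -1].
(H·H^T)[2][2] = Σ_j H[2][j]·H[2][j] = (-1)² + (-1)² + (-1)² + (-1)² = 1 + 1 + 1 + 1 = 4.
(H·H^T)[2][0] = Σ_j H[2][j]·H[0][j] = (-1)·(-1) + (-1)·(-1) + (-1)·(1) + (-1)·(1) = 1 + 1 + -1 + -1 = 0.
So rows 2 and 0 are orthogonal; the diagonal entry equals n = 4.

(2,2) entry = 4; (2,0) entry = 0.
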